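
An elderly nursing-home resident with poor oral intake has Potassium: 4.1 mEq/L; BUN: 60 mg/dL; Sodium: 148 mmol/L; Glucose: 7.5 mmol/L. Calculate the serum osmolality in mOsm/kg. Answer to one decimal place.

324.9 mOsm/kg

Calculated osmolality = 2·Na + glucose + BUN/2.8
= 2·148 + 7.5 + 60/2.8
= 296 + 7.50 + 21.43
= 324.93 mOsm/kg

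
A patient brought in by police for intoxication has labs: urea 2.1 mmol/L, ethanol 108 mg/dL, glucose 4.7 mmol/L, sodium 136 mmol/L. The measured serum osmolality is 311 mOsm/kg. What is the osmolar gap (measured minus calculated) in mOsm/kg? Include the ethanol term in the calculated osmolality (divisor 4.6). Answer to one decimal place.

Calculated osmolality = 2·Na + glucose + urea + ethanol/4.6
= 2·136 + 4.7 + 2.1 + 108/4.6
= 272 + 4.70 + 2.10 + 23.48
= 302.28 mOsm/kg ≈ 302.3 mOsm/kg
Osmolar gap = measured − calculated = 311 − 302.3 = 8.7 mOsm/kg

8.7 mOsm/kg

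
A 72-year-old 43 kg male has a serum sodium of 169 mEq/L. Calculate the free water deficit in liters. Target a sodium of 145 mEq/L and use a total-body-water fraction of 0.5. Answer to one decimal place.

TBW = 0.5 · 43 = 21.5 L
Free water deficit = TBW · (Na/145 − 1)
= 21.5 · (169/145 − 1)
= 21.5 · 0.1655
= 3.56 L

3.6 L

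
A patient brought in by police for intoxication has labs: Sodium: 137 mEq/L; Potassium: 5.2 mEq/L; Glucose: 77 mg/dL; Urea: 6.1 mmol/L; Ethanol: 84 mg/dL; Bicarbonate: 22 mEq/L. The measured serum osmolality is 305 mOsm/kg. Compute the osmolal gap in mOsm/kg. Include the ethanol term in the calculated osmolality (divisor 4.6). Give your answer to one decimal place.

Calculated osmolality = 2·Na + glucose/18 + urea + ethanol/4.6
= 2·137 + 77/18 + 6.1 + 84/4.6
= 274 + 4.28 + 6.10 + 18.26
= 302.64 mOsm/kg ≈ 302.6 mOsm/kg
Osmolar gap = measured − calculated = 305 − 302.6 = 2.4 mOsm/kg

2.4 mOsm/kg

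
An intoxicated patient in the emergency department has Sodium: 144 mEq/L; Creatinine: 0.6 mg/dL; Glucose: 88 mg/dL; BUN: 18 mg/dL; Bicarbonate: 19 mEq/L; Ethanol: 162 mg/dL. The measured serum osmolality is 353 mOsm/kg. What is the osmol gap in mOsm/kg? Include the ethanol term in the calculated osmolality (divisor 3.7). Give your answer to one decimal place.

Calculated osmolality = 2·Na + glucose/18 + BUN/2.8 + ethanol/3.7
= 2·144 + 88/18 + 18/2.8 + 162/3.7
= 288 + 4.89 + 6.43 + 43.78
= 343.1 mOsm/kg ≈ 343.1 mOsm/kg
Osmolar gap = measured − calculated = 353 − 343.1 = 9.9 mOsm/kg

9.9 mOsm/kg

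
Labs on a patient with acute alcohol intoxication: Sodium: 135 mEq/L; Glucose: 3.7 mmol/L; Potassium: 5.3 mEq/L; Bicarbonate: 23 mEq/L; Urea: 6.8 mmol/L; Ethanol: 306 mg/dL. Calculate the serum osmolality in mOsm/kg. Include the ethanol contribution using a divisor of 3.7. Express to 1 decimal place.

363.2 mOsm/kg

Calculated osmolality = 2·Na + glucose + urea + ethanol/3.7
= 2·135 + 3.7 + 6.8 + 306/3.7
= 270 + 3.70 + 6.80 + 82.70
= 363.2 mOsm/kg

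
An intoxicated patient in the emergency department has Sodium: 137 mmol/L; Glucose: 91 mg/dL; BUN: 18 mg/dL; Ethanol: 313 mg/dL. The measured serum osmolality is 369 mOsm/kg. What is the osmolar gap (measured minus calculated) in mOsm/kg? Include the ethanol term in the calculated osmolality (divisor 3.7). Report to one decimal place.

Calculated osmolality = 2·Na + glucose/18 + BUN/2.8 + ethanol/3.7
= 2·137 + 91/18 + 18/2.8 + 313/3.7
= 274 + 5.06 + 6.43 + 84.59
= 370.08 mOsm/kg ≈ 370.1 mOsm/kg
Osmolar gap = measured − calculated = 369 − 370.1 = -1.1 mOsm/kg

-1.1 mOsm/kg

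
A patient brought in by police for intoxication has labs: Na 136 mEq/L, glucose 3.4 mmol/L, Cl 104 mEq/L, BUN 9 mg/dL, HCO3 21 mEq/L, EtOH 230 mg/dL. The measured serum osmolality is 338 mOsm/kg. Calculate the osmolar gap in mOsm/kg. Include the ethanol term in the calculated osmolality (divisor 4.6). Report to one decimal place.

Calculated osmolality = 2·Na + glucose + BUN/2.8 + ethanol/4.6
= 2·136 + 3.4 + 9/2.8 + 230/4.6
= 272 + 3.40 + 3.21 + 50
= 328.61 mOsm/kg ≈ 328.6 mOsm/kg
Osmolar gap = measured − calculated = 338 − 328.6 = 9.4 mOsm/kg

9.4 mOsm/kg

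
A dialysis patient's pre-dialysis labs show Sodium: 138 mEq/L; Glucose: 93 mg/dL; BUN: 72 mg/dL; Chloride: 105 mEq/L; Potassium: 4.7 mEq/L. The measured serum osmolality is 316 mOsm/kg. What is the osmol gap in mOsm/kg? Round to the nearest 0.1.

Calculated osmolality = 2·Na + glucose/18 + BUN/2.8
= 2·138 + 93/18 + 72/2.8
= 276 + 5.17 + 25.71
= 306.88 mOsm/kg ≈ 306.9 mOsm/kg
Osmolar gap = measured − calculated = 316 − 306.9 = 9.1 mOsm/kg

9.1 mOsm/kg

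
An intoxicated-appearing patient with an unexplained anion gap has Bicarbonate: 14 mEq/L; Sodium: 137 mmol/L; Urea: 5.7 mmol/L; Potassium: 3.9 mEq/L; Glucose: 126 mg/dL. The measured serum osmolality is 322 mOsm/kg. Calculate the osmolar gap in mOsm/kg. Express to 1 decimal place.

Calculated osmolality = 2·Na + glucose/18 + urea
= 2·137 + 126/18 + 5.7
= 274 + 7 + 5.70
= 286.7 mOsm/kg ≈ 286.7 mOsm/kg
Osmolar gap = measured − calculated = 322 − 286.7 = 35.3 mOsm/kg

35.3 mOsm/kg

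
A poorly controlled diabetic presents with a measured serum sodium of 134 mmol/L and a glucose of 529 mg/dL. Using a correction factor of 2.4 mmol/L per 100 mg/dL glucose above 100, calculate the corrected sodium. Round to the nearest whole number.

144 mmol/L

Corrected Na = measured Na + 2.4 · (glucose − 100)/100
= 134 + 2.4 · (529 − 100)/100
= 134 + 10.3
= 144.3 mmol/L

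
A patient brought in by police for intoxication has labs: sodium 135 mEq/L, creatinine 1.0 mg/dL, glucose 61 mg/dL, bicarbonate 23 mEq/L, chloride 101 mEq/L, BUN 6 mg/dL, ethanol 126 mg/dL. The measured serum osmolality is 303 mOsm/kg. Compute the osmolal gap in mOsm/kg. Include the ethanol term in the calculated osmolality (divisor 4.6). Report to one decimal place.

0.1 mOsm/kg

Calculated osmolality = 2·Na + glucose/18 + BUN/2.8 + ethanol/4.6
= 2·135 + 61/18 + 6/2.8 + 126/4.6
= 270 + 3.39 + 2.14 + 27.39
= 302.92 mOsm/kg ≈ 302.9 mOsm/kg
Osmolar gap = measured − calculated = 303 − 302.9 = 0.1 mOsm/kg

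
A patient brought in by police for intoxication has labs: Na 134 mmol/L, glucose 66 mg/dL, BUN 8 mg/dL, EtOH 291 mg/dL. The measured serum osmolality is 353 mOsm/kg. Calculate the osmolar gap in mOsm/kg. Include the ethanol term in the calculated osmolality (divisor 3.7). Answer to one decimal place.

-0.2 mOsm/kg

Calculated osmolality = 2·Na + glucose/18 + BUN/2.8 + ethanol/3.7
= 2·134 + 66/18 + 8/2.8 + 291/3.7
= 268 + 3.67 + 2.86 + 78.65
= 353.18 mOsm/kg ≈ 353.2 mOsm/kg
Osmolar gap = measured − calculated = 353 − 353.2 = -0.2 mOsm/kg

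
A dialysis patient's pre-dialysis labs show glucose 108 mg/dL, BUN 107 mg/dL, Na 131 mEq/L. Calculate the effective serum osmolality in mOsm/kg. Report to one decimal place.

Effective osmolality excludes urea (freely permeant across cell membranes):
2·Na + glucose/18
= 2·131 + 108/18
= 262 + 6
= 268 mOsm/kg

268.0 mOsm/kg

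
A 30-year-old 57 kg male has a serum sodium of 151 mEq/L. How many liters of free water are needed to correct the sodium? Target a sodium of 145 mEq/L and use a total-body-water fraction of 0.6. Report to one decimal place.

TBW = 0.6 · 57 = 34.2 L
Free water deficit = TBW · (Na/145 − 1)
= 34.2 · (151/145 − 1)
= 34.2 · 0.0414
= 1.42 L

1.4 L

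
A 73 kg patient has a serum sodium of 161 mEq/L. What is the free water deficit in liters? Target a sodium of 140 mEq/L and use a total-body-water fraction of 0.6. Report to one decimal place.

6.6 L

TBW = 0.6 · 73 = 43.8 L
Free water deficit = TBW · (Na/140 − 1)
= 43.8 · (161/140 − 1)
= 43.8 · 0.15
= 6.57 L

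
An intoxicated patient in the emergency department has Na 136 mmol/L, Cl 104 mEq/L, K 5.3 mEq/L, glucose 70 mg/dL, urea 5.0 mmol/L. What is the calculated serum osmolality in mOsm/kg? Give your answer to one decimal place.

280.9 mOsm/kg

Calculated osmolality = 2·Na + glucose/18 + urea
= 2·136 + 70/18 + 5
= 272 + 3.89 + 5
= 280.89 mOsm/kg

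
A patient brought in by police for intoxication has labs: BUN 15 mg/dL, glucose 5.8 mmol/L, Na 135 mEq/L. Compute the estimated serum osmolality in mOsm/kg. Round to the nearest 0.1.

Calculated osmolality = 2·Na + glucose + BUN/2.8
= 2·135 + 5.8 + 15/2.8
= 270 + 5.80 + 5.36
= 281.16 mOsm/kg

281.2 mOsm/kg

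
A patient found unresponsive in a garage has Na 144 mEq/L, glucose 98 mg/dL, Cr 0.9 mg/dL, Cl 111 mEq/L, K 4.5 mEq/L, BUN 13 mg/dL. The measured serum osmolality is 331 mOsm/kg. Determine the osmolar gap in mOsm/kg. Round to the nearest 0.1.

Calculated osmolality = 2·Na + glucose/18 + BUN/2.8
= 2·144 + 98/18 + 13/2.8
= 288 + 5.44 + 4.64
= 298.08 mOsm/kg ≈ 298.1 mOsm/kg
Osmolar gap = measured − calculated = 331 − 298.1 = 32.9 mOsm/kg

32.9 mOsm/kg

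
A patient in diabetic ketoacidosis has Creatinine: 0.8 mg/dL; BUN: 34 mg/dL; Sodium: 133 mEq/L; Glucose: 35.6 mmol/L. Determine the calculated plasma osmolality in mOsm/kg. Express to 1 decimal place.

313.7 mOsm/kg

Calculated osmolality = 2·Na + glucose + BUN/2.8
= 2·133 + 35.6 + 34/2.8
= 266 + 35.60 + 12.14
= 313.74 mOsm/kg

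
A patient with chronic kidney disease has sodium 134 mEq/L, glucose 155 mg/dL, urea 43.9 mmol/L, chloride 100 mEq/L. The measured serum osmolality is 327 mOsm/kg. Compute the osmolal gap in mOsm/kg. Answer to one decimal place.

6.5 mOsm/kg

Calculated osmolality = 2·Na + glucose/18 + urea
= 2·134 + 155/18 + 43.9
= 268 + 8.61 + 43.90
= 320.51 mOsm/kg ≈ 320.5 mOsm/kg
Osmolar gap = measured − calculated = 327 − 320.5 = 6.5 mOsm/kg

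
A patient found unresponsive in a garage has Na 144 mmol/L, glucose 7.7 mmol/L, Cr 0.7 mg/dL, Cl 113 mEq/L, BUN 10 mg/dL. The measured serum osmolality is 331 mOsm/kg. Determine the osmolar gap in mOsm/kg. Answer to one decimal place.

Calculated osmolality = 2·Na + glucose + BUN/2.8
= 2·144 + 7.7 + 10/2.8
= 288 + 7.70 + 3.57
= 299.27 mOsm/kg ≈ 299.3 mOsm/kg
Osmolar gap = measured − calculated = 331 − 299.3 = 31.7 mOsm/kg

31.7 mOsm/kg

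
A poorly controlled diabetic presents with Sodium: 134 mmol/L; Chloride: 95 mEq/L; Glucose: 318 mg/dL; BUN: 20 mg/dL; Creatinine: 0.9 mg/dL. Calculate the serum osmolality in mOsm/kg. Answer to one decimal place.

292.8 mOsm/kg

Calculated osmolality = 2·Na + glucose/18 + BUN/2.8
= 2·134 + 318/18 + 20/2.8
= 268 + 17.67 + 7.14
= 292.81 mOsm/kg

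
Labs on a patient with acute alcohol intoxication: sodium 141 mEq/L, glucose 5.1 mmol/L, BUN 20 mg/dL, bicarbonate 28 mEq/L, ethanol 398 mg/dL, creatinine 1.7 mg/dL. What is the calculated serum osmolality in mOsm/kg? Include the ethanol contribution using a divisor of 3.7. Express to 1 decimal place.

401.8 mOsm/kg

Calculated osmolality = 2·Na + glucose + BUN/2.8 + ethanol/3.7
= 2·141 + 5.1 + 20/2.8 + 398/3.7
= 282 + 5.10 + 7.14 + 107.57
= 401.81 mOsm/kg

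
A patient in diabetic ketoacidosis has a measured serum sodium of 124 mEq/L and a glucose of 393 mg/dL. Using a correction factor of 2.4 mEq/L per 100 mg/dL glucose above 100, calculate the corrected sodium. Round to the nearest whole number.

131 mEq/L

Corrected Na = measured Na + 2.4 · (glucose − 100)/100
= 124 + 2.4 · (393 − 100)/100
= 124 + 7
= 131 mEq/L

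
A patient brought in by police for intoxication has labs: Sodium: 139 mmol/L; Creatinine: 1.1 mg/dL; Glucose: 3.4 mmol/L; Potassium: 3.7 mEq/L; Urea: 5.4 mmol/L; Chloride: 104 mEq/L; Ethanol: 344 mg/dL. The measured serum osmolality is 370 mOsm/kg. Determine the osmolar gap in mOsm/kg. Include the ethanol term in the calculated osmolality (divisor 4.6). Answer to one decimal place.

8.4 mOsm/kg

Calculated osmolality = 2·Na + glucose + urea + ethanol/4.6
= 2·139 + 3.4 + 5.4 + 344/4.6
= 278 + 3.40 + 5.40 + 74.78
= 361.58 mOsm/kg ≈ 361.6 mOsm/kg
Osmolar gap = measured − calculated = 370 − 361.6 = 8.4 mOsm/kg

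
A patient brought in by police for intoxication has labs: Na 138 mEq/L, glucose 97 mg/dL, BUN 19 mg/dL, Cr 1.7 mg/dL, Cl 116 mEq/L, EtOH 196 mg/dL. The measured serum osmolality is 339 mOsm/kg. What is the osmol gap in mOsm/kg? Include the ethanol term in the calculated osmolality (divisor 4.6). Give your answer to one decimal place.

Calculated osmolality = 2·Na + glucose/18 + BUN/2.8 + ethanol/4.6
= 2·138 + 97/18 + 19/2.8 + 196/4.6
= 276 + 5.39 + 6.79 + 42.61
= 330.79 mOsm/kg ≈ 330.8 mOsm/kg
Osmolar gap = measured − calculated = 339 − 330.8 = 8.2 mOsm/kg

8.2 mOsm/kg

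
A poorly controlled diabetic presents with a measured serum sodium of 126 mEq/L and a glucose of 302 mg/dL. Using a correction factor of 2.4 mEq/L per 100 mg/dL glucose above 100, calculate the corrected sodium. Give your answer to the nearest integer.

Corrected Na = measured Na + 2.4 · (glucose − 100)/100
= 126 + 2.4 · (302 − 100)/100
= 126 + 4.8
= 130.8 mEq/L

131 mEq/L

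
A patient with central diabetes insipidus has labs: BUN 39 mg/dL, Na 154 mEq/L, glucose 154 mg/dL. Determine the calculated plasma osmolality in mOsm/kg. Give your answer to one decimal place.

Calculated osmolality = 2·Na + glucose/18 + BUN/2.8
= 2·154 + 154/18 + 39/2.8
= 308 + 8.56 + 13.93
= 330.49 mOsm/kg

330.5 mOsm/kg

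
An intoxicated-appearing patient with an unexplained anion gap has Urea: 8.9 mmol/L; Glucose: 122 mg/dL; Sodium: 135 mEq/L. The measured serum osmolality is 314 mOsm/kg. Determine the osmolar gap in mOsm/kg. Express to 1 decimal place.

28.3 mOsm/kg

Calculated osmolality = 2·Na + glucose/18 + urea
= 2·135 + 122/18 + 8.9
= 270 + 6.78 + 8.90
= 285.68 mOsm/kg ≈ 285.7 mOsm/kg
Osmolar gap = measured − calculated = 314 − 285.7 = 28.3 mOsm/kg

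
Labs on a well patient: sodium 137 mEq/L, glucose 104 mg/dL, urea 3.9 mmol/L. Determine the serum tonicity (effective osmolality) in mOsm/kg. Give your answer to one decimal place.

279.8 mOsm/kg

Effective osmolality excludes urea (freely permeant across cell membranes):
2·Na + glucose/18
= 2·137 + 104/18
= 274 + 5.78
= 279.78 mOsm/kg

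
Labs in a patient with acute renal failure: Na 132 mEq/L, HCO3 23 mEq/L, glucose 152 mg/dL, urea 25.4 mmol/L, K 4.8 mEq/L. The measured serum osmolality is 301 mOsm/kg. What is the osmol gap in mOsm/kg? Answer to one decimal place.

Calculated osmolality = 2·Na + glucose/18 + urea
= 2·132 + 152/18 + 25.4
= 264 + 8.44 + 25.40
= 297.84 mOsm/kg ≈ 297.8 mOsm/kg
Osmolar gap = measured − calculated = 301 − 297.8 = 3.2 mOsm/kg

3.2 mOsm/kg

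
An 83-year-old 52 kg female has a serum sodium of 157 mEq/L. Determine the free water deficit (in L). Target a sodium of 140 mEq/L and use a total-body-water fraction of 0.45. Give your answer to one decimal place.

TBW = 0.45 · 52 = 23.4 L
Free water deficit = TBW · (Na/140 − 1)
= 23.4 · (157/140 − 1)
= 23.4 · 0.1214
= 2.84 L

2.8 L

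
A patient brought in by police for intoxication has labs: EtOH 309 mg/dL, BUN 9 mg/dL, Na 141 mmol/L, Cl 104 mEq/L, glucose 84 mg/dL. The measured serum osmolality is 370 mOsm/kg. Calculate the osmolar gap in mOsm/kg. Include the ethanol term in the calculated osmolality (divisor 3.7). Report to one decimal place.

Calculated osmolality = 2·Na + glucose/18 + BUN/2.8 + ethanol/3.7
= 2·141 + 84/18 + 9/2.8 + 309/3.7
= 282 + 4.67 + 3.21 + 83.51
= 373.39 mOsm/kg ≈ 373.4 mOsm/kg
Osmolar gap = measured − calculated = 370 − 373.4 = -3.4 mOsm/kg

-3.4 mOsm/kg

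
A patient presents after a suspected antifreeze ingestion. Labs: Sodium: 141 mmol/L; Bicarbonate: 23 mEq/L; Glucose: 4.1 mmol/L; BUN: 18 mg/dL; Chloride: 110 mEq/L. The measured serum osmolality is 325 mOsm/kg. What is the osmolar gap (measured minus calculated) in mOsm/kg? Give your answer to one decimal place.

Calculated osmolality = 2·Na + glucose + BUN/2.8
= 2·141 + 4.1 + 18/2.8
= 282 + 4.10 + 6.43
= 292.53 mOsm/kg ≈ 292.5 mOsm/kg
Osmolar gap = measured − calculated = 325 − 292.5 = 32.5 mOsm/kg

32.5 mOsm/kg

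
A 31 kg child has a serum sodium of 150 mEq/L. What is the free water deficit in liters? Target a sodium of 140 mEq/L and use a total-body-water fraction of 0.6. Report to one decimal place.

TBW = 0.6 · 31 = 18.6 L
Free water deficit = TBW · (Na/140 − 1)
= 18.6 · (150/140 − 1)
= 18.6 · 0.0714
= 1.33 L

1.3 L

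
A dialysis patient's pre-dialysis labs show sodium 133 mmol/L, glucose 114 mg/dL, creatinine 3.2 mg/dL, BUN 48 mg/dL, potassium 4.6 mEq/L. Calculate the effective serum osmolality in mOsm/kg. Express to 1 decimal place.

272.3 mOsm/kg

Effective osmolality excludes urea (freely permeant across cell membranes):
2·Na + glucose/18
= 2·133 + 114/18
= 266 + 6.33
= 272.33 mOsm/kg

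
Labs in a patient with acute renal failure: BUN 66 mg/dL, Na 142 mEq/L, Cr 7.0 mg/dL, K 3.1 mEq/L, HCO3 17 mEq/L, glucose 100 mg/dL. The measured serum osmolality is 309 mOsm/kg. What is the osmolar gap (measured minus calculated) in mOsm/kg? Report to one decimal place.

Calculated osmolality = 2·Na + glucose/18 + BUN/2.8
= 2·142 + 100/18 + 66/2.8
= 284 + 5.56 + 23.57
= 313.13 mOsm/kg ≈ 313.1 mOsm/kg
Osmolar gap = measured − calculated = 309 − 313.1 = -4.1 mOsm/kg

-4.1 mOsm/kg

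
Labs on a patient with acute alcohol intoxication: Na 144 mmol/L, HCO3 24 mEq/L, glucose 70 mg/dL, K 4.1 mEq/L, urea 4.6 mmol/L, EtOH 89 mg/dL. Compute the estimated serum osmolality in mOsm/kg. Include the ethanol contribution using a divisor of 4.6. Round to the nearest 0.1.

315.8 mOsm/kg

Calculated osmolality = 2·Na + glucose/18 + urea + ethanol/4.6
= 2·144 + 70/18 + 4.6 + 89/4.6
= 288 + 3.89 + 4.60 + 19.35
= 315.84 mOsm/kg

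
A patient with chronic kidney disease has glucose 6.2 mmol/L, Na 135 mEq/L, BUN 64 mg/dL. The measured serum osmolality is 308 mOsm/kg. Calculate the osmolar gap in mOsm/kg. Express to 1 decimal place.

Calculated osmolality = 2·Na + glucose + BUN/2.8
= 2·135 + 6.2 + 64/2.8
= 270 + 6.20 + 22.86
= 299.06 mOsm/kg ≈ 299.1 mOsm/kg
Osmolar gap = measured − calculated = 308 − 299.1 = 8.9 mOsm/kg

8.9 mOsm/kg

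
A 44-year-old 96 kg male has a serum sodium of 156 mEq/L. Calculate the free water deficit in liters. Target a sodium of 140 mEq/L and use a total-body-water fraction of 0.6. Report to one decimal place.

TBW = 0.6 · 96 = 57.6 L
Free water deficit = TBW · (Na/140 − 1)
= 57.6 · (156/140 − 1)
= 57.6 · 0.1143
= 6.58 L

6.6 L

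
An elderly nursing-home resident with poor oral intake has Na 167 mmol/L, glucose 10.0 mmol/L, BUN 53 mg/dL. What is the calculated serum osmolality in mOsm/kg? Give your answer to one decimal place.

362.9 mOsm/kg

Calculated osmolality = 2·Na + glucose + BUN/2.8
= 2·167 + 10 + 53/2.8
= 334 + 10 + 18.93
= 362.93 mOsm/kg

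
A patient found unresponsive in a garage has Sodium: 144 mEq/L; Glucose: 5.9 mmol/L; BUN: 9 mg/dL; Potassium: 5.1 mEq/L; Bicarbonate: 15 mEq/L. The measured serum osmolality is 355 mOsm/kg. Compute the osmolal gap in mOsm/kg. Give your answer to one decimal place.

Calculated osmolality = 2·Na + glucose + BUN/2.8
= 2·144 + 5.9 + 9/2.8
= 288 + 5.90 + 3.21
= 297.11 mOsm/kg ≈ 297.1 mOsm/kg
Osmolar gap = measured − calculated = 355 − 297.1 = 57.9 mOsm/kg

57.9 mOsm/kg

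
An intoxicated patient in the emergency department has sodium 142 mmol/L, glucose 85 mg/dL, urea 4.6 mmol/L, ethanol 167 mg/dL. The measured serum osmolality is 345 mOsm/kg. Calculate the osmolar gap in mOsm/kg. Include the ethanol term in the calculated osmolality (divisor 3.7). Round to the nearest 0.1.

6.5 mOsm/kg

Calculated osmolality = 2·Na + glucose/18 + urea + ethanol/3.7
= 2·142 + 85/18 + 4.6 + 167/3.7
= 284 + 4.72 + 4.60 + 45.14
= 338.46 mOsm/kg ≈ 338.5 mOsm/kg
Osmolar gap = measured − calculated = 345 − 338.5 = 6.5 mOsm/kg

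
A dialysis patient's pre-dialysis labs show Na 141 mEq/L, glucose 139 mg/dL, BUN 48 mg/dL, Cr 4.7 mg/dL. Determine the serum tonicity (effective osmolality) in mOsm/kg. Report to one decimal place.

Effective osmolality excludes urea (freely permeant across cell membranes):
2·Na + glucose/18
= 2·141 + 139/18
= 282 + 7.72
= 289.72 mOsm/kg

289.7 mOsm/kg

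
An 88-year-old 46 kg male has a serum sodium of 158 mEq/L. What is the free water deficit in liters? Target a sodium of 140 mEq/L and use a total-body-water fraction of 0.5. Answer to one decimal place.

3.0 L

TBW = 0.5 · 46 = 23 L
Free water deficit = TBW · (Na/140 − 1)
= 23 · (158/140 − 1)
= 23 · 0.1286
= 2.96 L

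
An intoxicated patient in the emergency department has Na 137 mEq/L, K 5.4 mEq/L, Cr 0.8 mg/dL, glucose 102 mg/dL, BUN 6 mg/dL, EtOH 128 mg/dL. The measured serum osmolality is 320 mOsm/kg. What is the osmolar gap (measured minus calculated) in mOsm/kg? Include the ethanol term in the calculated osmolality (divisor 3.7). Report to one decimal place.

3.6 mOsm/kg

Calculated osmolality = 2·Na + glucose/18 + BUN/2.8 + ethanol/3.7
= 2·137 + 102/18 + 6/2.8 + 128/3.7
= 274 + 5.67 + 2.14 + 34.59
= 316.4 mOsm/kg ≈ 316.4 mOsm/kg
Osmolar gap = measured − calculated = 320 − 316.4 = 3.6 mOsm/kg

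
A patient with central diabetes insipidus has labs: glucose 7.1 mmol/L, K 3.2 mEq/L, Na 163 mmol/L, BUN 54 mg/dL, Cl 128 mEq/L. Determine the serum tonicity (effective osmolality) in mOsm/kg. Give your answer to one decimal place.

333.1 mOsm/kg

Effective osmolality excludes urea (freely permeant across cell membranes):
2·Na + glucose
= 2·163 + 7.1
= 326 + 7.1
= 333.1 mOsm/kg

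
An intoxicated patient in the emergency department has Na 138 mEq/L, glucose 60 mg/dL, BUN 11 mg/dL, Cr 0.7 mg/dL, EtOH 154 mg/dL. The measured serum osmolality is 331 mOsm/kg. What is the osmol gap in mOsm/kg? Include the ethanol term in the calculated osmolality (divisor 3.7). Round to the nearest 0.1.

Calculated osmolality = 2·Na + glucose/18 + BUN/2.8 + ethanol/3.7
= 2·138 + 60/18 + 11/2.8 + 154/3.7
= 276 + 3.33 + 3.93 + 41.62
= 324.88 mOsm/kg ≈ 324.9 mOsm/kg
Osmolar gap = measured − calculated = 331 − 324.9 = 6.1 mOsm/kg

6.1 mOsm/kg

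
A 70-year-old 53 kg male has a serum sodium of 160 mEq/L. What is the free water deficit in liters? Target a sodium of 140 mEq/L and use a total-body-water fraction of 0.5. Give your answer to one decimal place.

TBW = 0.5 · 53 = 26.5 L
Free water deficit = TBW · (Na/140 − 1)
= 26.5 · (160/140 − 1)
= 26.5 · 0.1429
= 3.79 L

3.8 L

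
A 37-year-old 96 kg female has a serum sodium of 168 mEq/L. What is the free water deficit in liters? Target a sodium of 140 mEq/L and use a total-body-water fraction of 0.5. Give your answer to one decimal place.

TBW = 0.5 · 96 = 48 L
Free water deficit = TBW · (Na/140 − 1)
= 48 · (168/140 − 1)
= 48 · 0.2
= 9.6 L

9.6 L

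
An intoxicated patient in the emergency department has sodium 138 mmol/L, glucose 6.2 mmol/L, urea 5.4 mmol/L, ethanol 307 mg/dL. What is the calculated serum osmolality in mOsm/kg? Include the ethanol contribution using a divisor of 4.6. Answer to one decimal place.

Calculated osmolality = 2·Na + glucose + urea + ethanol/4.6
= 2·138 + 6.2 + 5.4 + 307/4.6
= 276 + 6.20 + 5.40 + 66.74
= 354.34 mOsm/kg

354.3 mOsm/kg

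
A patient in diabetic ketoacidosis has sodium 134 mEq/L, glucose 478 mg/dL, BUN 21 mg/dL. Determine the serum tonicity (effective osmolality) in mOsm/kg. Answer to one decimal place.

Effective osmolality excludes urea (freely permeant across cell membranes):
2·Na + glucose/18
= 2·134 + 478/18
= 268 + 26.56
= 294.56 mOsm/kg

294.6 mOsm/kg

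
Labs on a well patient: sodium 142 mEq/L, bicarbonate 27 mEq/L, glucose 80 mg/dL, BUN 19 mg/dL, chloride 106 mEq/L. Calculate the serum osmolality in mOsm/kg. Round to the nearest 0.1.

Calculated osmolality = 2·Na + glucose/18 + BUN/2.8
= 2·142 + 80/18 + 19/2.8
= 284 + 4.44 + 6.79
= 295.23 mOsm/kg

295.2 mOsm/kg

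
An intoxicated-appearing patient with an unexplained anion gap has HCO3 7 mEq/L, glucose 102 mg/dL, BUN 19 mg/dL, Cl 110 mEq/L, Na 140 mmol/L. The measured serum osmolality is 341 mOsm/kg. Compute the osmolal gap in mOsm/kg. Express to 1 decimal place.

Calculated osmolality = 2·Na + glucose/18 + BUN/2.8
= 2·140 + 102/18 + 19/2.8
= 280 + 5.67 + 6.79
= 292.46 mOsm/kg ≈ 292.5 mOsm/kg
Osmolar gap = measured − calculated = 341 − 292.5 = 48.5 mOsm/kg

48.5 mOsm/kg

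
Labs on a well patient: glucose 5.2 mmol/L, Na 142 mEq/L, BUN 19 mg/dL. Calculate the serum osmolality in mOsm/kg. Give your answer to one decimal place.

296.0 mOsm/kg

Calculated osmolality = 2·Na + glucose + BUN/2.8
= 2·142 + 5.2 + 19/2.8
= 284 + 5.20 + 6.79
= 295.99 mOsm/kg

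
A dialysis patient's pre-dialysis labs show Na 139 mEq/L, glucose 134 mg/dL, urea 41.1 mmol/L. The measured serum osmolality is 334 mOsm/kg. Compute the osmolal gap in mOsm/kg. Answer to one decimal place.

Calculated osmolality = 2·Na + glucose/18 + urea
= 2·139 + 134/18 + 41.1
= 278 + 7.44 + 41.10
= 326.54 mOsm/kg ≈ 326.5 mOsm/kg
Osmolar gap = measured − calculated = 334 − 326.5 = 7.5 mOsm/kg

7.5 mOsm/kg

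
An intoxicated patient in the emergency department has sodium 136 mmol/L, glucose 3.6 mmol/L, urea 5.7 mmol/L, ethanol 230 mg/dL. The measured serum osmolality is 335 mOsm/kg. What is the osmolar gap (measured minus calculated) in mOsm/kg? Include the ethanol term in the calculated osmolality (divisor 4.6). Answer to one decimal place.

3.7 mOsm/kg

Calculated osmolality = 2·Na + glucose + urea + ethanol/4.6
= 2·136 + 3.6 + 5.7 + 230/4.6
= 272 + 3.60 + 5.70 + 50
= 331.3 mOsm/kg ≈ 331.3 mOsm/kg
Osmolar gap = measured − calculated = 335 − 331.3 = 3.7 mOsm/kg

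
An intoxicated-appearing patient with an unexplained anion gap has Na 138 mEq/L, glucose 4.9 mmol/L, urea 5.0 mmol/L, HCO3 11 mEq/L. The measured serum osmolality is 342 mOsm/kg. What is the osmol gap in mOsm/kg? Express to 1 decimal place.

56.1 mOsm/kg

Calculated osmolality = 2·Na + glucose + urea
= 2·138 + 4.9 + 5
= 276 + 4.90 + 5
= 285.9 mOsm/kg ≈ 285.9 mOsm/kg
Osmolar gap = measured − calculated = 342 − 285.9 = 56.1 mOsm/kg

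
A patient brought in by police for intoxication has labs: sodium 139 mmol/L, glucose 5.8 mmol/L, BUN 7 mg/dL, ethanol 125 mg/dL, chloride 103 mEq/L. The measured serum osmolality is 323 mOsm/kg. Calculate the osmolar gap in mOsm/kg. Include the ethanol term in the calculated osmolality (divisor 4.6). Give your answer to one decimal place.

Calculated osmolality = 2·Na + glucose + BUN/2.8 + ethanol/4.6
= 2·139 + 5.8 + 7/2.8 + 125/4.6
= 278 + 5.80 + 2.50 + 27.17
= 313.47 mOsm/kg ≈ 313.5 mOsm/kg
Osmolar gap = measured − calculated = 323 − 313.5 = 9.5 mOsm/kg

9.5 mOsm/kg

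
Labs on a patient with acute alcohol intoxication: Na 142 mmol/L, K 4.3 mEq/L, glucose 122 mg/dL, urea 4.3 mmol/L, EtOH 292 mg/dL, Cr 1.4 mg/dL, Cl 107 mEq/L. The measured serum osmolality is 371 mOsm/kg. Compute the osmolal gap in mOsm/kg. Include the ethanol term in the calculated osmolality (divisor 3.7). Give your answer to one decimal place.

-3.0 mOsm/kg

Calculated osmolality = 2·Na + glucose/18 + urea + ethanol/3.7
= 2·142 + 122/18 + 4.3 + 292/3.7
= 284 + 6.78 + 4.30 + 78.92
= 374 mOsm/kg ≈ 374.0 mOsm/kg
Osmolar gap = measured − calculated = 371 − 374.0 = -3.0 mOsm/kg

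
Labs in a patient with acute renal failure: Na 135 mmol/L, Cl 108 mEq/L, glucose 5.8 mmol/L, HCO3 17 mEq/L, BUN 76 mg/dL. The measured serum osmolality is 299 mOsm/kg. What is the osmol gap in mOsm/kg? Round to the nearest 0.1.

-3.9 mOsm/kg

Calculated osmolality = 2·Na + glucose + BUN/2.8
= 2·135 + 5.8 + 76/2.8
= 270 + 5.80 + 27.14
= 302.94 mOsm/kg ≈ 302.9 mOsm/kg
Osmolar gap = measured − calculated = 299 − 302.9 = -3.9 mOsm/kg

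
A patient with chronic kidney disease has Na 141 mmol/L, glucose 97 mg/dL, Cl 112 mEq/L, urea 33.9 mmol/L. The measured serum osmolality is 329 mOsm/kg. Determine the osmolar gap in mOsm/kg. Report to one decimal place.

Calculated osmolality = 2·Na + glucose/18 + urea
= 2·141 + 97/18 + 33.9
= 282 + 5.39 + 33.90
= 321.29 mOsm/kg ≈ 321.3 mOsm/kg
Osmolar gap = measured − calculated = 329 − 321.3 = 7.7 mOsm/kg

7.7 mOsm/kg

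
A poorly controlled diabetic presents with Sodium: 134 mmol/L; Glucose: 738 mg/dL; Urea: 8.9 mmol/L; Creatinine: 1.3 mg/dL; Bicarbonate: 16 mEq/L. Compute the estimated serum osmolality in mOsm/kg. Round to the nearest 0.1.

Calculated osmolality = 2·Na + glucose/18 + urea
= 2·134 + 738/18 + 8.9
= 268 + 41 + 8.90
= 317.9 mOsm/kg

317.9 mOsm/kg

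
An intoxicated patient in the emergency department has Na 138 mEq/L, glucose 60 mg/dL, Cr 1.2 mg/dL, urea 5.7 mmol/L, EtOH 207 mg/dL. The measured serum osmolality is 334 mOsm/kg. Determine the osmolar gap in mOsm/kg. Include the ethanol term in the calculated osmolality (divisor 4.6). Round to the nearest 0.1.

Calculated osmolality = 2·Na + glucose/18 + urea + ethanol/4.6
= 2·138 + 60/18 + 5.7 + 207/4.6
= 276 + 3.33 + 5.70 + 45
= 330.03 mOsm/kg ≈ 330.0 mOsm/kg
Osmolar gap = measured − calculated = 334 − 330.0 = 4.0 mOsm/kg

4.0 mOsm/kg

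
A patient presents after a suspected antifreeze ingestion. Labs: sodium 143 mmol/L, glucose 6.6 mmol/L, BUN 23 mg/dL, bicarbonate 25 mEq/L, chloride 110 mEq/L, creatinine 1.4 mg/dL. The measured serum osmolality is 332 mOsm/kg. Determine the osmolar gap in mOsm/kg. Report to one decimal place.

31.2 mOsm/kg

Calculated osmolality = 2·Na + glucose + BUN/2.8
= 2·143 + 6.6 + 23/2.8
= 286 + 6.60 + 8.21
= 300.81 mOsm/kg ≈ 300.8 mOsm/kg
Osmolar gap = measured − calculated = 332 − 300.8 = 31.2 mOsm/kg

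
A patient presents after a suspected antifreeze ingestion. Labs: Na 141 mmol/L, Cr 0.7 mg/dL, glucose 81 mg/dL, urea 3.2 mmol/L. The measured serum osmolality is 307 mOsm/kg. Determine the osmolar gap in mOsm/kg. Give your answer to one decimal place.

17.3 mOsm/kg

Calculated osmolality = 2·Na + glucose/18 + urea
= 2·141 + 81/18 + 3.2
= 282 + 4.50 + 3.20
= 289.7 mOsm/kg ≈ 289.7 mOsm/kg
Osmolar gap = measured − calculated = 307 − 289.7 = 17.3 mOsm/kg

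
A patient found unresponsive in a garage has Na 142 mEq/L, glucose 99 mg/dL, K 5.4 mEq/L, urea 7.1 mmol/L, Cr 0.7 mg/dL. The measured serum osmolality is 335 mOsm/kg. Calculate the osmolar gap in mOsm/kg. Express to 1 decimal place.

Calculated osmolality = 2·Na + glucose/18 + urea
= 2·142 + 99/18 + 7.1
= 284 + 5.50 + 7.10
= 296.6 mOsm/kg ≈ 296.6 mOsm/kg
Osmolar gap = measured − calculated = 335 − 296.6 = 38.4 mOsm/kg

38.4 mOsm/kg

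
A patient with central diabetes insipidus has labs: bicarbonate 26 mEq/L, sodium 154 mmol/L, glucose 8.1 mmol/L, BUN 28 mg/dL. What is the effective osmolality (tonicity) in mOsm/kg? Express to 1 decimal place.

316.1 mOsm/kg

Effective osmolality excludes urea (freely permeant across cell membranes):
2·Na + glucose
= 2·154 + 8.1
= 308 + 8.1
= 316.1 mOsm/kg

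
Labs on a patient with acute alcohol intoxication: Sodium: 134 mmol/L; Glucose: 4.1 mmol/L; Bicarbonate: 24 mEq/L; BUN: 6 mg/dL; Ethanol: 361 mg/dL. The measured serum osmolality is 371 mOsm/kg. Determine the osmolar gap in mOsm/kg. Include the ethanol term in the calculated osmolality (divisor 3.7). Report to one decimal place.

Calculated osmolality = 2·Na + glucose + BUN/2.8 + ethanol/3.7
= 2·134 + 4.1 + 6/2.8 + 361/3.7
= 268 + 4.10 + 2.14 + 97.57
= 371.81 mOsm/kg ≈ 371.8 mOsm/kg
Osmolar gap = measured − calculated = 371 − 371.8 = -0.8 mOsm/kg

-0.8 mOsm/kg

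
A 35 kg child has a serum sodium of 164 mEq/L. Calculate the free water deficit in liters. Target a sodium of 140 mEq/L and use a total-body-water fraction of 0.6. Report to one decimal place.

3.6 L

TBW = 0.6 · 35 = 21 L
Free water deficit = TBW · (Na/140 − 1)
= 21 · (164/140 − 1)
= 21 · 0.1714
= 3.6 L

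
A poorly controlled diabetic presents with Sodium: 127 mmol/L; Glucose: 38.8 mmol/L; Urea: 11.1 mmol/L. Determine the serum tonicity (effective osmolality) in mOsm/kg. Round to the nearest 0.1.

Effective osmolality excludes urea (freely permeant across cell membranes):
2·Na + glucose
= 2·127 + 38.8
= 254 + 38.8
= 292.8 mOsm/kg

292.8 mOsm/kg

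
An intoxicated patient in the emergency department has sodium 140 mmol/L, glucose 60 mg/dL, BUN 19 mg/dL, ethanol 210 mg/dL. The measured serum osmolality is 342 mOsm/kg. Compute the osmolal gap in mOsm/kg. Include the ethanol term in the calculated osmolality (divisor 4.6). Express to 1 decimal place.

Calculated osmolality = 2·Na + glucose/18 + BUN/2.8 + ethanol/4.6
= 2·140 + 60/18 + 19/2.8 + 210/4.6
= 280 + 3.33 + 6.79 + 45.65
= 335.77 mOsm/kg ≈ 335.8 mOsm/kg
Osmolar gap = measured − calculated = 342 − 335.8 = 6.2 mOsm/kg

6.2 mOsm/kg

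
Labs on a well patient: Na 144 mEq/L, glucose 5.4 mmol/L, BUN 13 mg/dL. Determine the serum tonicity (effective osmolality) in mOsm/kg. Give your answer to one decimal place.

Effective osmolality excludes urea (freely permeant across cell membranes):
2·Na + glucose
= 2·144 + 5.4
= 288 + 5.4
= 293.4 mOsm/kg

293.4 mOsm/kg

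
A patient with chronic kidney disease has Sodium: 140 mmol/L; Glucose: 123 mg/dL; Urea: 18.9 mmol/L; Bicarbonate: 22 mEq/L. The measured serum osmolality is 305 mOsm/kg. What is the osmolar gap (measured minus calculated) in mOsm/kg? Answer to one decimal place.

-0.7 mOsm/kg

Calculated osmolality = 2·Na + glucose/18 + urea
= 2·140 + 123/18 + 18.9
= 280 + 6.83 + 18.90
= 305.73 mOsm/kg ≈ 305.7 mOsm/kg
Osmolar gap = measured − calculated = 305 − 305.7 = -0.7 mOsm/kg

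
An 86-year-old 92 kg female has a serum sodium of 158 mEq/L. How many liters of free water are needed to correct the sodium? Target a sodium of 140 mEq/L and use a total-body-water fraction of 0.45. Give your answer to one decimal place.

5.3 L

TBW = 0.45 · 92 = 41.4 L
Free water deficit = TBW · (Na/140 − 1)
= 41.4 · (158/140 − 1)
= 41.4 · 0.1286
= 5.32 L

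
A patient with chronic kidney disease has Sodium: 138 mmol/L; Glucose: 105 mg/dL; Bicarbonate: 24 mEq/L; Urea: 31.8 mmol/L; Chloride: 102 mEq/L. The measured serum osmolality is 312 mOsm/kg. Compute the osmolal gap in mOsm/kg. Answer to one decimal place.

-1.6 mOsm/kg

Calculated osmolality = 2·Na + glucose/18 + urea
= 2·138 + 105/18 + 31.8
= 276 + 5.83 + 31.80
= 313.63 mOsm/kg ≈ 313.6 mOsm/kg
Osmolar gap = measured − calculated = 312 − 313.6 = -1.6 mOsm/kg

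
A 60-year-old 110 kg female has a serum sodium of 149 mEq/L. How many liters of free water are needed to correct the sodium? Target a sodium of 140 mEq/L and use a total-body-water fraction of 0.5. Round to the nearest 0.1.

TBW = 0.5 · 110 = 55 L
Free water deficit = TBW · (Na/140 − 1)
= 55 · (149/140 − 1)
= 55 · 0.0643
= 3.54 L

3.5 L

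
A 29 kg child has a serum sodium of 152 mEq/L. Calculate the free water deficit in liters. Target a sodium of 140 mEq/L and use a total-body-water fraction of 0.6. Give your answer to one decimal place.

1.5 L

TBW = 0.6 · 29 = 17.4 L
Free water deficit = TBW · (Na/140 − 1)
= 17.4 · (152/140 − 1)
= 17.4 · 0.0857
= 1.49 L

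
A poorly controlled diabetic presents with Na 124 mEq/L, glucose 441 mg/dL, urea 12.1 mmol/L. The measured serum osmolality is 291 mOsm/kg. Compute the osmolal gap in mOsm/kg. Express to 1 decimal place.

6.4 mOsm/kg

Calculated osmolality = 2·Na + glucose/18 + urea
= 2·124 + 441/18 + 12.1
= 248 + 24.50 + 12.10
= 284.6 mOsm/kg ≈ 284.6 mOsm/kg
Osmolar gap = measured − calculated = 291 − 284.6 = 6.4 mOsm/kg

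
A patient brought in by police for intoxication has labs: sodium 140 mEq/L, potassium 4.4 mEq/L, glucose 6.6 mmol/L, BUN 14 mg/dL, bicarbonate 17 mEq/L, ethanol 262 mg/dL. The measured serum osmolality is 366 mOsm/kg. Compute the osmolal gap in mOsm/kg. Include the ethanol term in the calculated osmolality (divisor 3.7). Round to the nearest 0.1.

3.6 mOsm/kg

Calculated osmolality = 2·Na + glucose + BUN/2.8 + ethanol/3.7
= 2·140 + 6.6 + 14/2.8 + 262/3.7
= 280 + 6.60 + 5 + 70.81
= 362.41 mOsm/kg ≈ 362.4 mOsm/kg
Osmolar gap = measured − calculated = 366 − 362.4 = 3.6 mOsm/kg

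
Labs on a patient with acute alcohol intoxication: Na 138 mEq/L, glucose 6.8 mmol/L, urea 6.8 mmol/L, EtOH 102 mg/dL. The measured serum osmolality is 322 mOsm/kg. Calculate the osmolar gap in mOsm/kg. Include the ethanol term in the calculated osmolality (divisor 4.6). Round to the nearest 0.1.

Calculated osmolality = 2·Na + glucose + urea + ethanol/4.6
= 2·138 + 6.8 + 6.8 + 102/4.6
= 276 + 6.80 + 6.80 + 22.17
= 311.77 mOsm/kg ≈ 311.8 mOsm/kg
Osmolar gap = measured − calculated = 322 − 311.8 = 10.2 mOsm/kg

10.2 mOsm/kg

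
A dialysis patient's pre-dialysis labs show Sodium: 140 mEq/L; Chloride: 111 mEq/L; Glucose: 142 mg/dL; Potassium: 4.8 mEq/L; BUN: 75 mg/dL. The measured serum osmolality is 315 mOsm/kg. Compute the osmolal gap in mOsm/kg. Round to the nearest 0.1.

0.3 mOsm/kg

Calculated osmolality = 2·Na + glucose/18 + BUN/2.8
= 2·140 + 142/18 + 75/2.8
= 280 + 7.89 + 26.79
= 314.68 mOsm/kg ≈ 314.7 mOsm/kg
Osmolar gap = measured − calculated = 315 − 314.7 = 0.3 mOsm/kg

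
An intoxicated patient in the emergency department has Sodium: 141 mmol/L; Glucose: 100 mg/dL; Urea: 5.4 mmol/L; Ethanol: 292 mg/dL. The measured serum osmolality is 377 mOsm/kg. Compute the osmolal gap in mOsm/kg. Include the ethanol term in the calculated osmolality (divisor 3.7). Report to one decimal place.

5.1 mOsm/kg

Calculated osmolality = 2·Na + glucose/18 + urea + ethanol/3.7
= 2·141 + 100/18 + 5.4 + 292/3.7
= 282 + 5.56 + 5.40 + 78.92
= 371.88 mOsm/kg ≈ 371.9 mOsm/kg
Osmolar gap = measured − calculated = 377 − 371.9 = 5.1 mOsm/kg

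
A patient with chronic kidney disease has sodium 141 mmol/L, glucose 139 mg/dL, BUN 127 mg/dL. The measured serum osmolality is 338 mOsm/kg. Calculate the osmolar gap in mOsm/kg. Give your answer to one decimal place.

2.9 mOsm/kg

Calculated osmolality = 2·Na + glucose/18 + BUN/2.8
= 2·141 + 139/18 + 127/2.8
= 282 + 7.72 + 45.36
= 335.08 mOsm/kg ≈ 335.1 mOsm/kg
Osmolar gap = measured − calculated = 338 − 335.1 = 2.9 mOsm/kg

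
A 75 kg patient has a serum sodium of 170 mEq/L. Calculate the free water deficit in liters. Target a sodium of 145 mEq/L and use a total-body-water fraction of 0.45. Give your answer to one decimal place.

5.8 L

TBW = 0.45 · 75 = 33.75 L
Free water deficit = TBW · (Na/145 − 1)
= 33.75 · (170/145 − 1)
= 33.75 · 0.1724
= 5.82 L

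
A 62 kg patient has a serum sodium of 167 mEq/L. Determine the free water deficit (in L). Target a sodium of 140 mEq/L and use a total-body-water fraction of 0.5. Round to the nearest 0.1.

6.0 L

TBW = 0.5 · 62 = 31 L
Free water deficit = TBW · (Na/140 − 1)
= 31 · (167/140 − 1)
= 31 · 0.1929
= 5.98 L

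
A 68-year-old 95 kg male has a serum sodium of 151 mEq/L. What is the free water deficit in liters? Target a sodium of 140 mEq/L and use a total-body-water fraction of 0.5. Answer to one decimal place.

TBW = 0.5 · 95 = 47.5 L
Free water deficit = TBW · (Na/140 − 1)
= 47.5 · (151/140 − 1)
= 47.5 · 0.0786
= 3.73 L

3.7 L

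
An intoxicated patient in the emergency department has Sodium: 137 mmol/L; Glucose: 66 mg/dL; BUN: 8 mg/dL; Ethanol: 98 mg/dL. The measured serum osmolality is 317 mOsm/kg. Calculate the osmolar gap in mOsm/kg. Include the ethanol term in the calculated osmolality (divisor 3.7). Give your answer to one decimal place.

Calculated osmolality = 2·Na + glucose/18 + BUN/2.8 + ethanol/3.7
= 2·137 + 66/18 + 8/2.8 + 98/3.7
= 274 + 3.67 + 2.86 + 26.49
= 307.02 mOsm/kg ≈ 307.0 mOsm/kg
Osmolar gap = measured − calculated = 317 − 307.0 = 10.0 mOsm/kg

10.0 mOsm/kg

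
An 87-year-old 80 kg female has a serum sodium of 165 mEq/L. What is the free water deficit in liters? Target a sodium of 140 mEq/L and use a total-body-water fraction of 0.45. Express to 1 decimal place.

6.4 L

TBW = 0.45 · 80 = 36 L
Free water deficit = TBW · (Na/140 − 1)
= 36 · (165/140 − 1)
= 36 · 0.1786
= 6.43 L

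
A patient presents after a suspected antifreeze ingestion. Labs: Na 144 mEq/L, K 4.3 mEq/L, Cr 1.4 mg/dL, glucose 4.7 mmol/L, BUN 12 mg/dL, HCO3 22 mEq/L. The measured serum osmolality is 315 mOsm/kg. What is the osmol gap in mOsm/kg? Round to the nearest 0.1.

Calculated osmolality = 2·Na + glucose + BUN/2.8
= 2·144 + 4.7 + 12/2.8
= 288 + 4.70 + 4.29
= 296.99 mOsm/kg ≈ 297.0 mOsm/kg
Osmolar gap = measured − calculated = 315 − 297.0 = 18.0 mOsm/kg

18.0 mOsm/kg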